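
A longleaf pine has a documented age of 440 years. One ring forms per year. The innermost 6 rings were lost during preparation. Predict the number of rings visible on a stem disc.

One ring per year gives 440 rings over 440 years.
Subtracting the 6 rings not captured gives 440 − 6 = 434 rings in the record.

434 rings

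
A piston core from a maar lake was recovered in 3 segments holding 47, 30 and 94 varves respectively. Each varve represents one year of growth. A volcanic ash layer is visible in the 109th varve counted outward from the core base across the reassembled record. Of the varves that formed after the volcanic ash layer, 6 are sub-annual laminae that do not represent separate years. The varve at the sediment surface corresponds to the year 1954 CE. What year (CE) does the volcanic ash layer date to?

Total varves = 47 + 30 + 94 = 171.
Between varve 109 and the sediment surface there are 171 − 109 = 62 varves.
62 − 6 false = 56 true varves after the volcanic ash layer.
1954 − 56 = 1898 CE.

1898 CE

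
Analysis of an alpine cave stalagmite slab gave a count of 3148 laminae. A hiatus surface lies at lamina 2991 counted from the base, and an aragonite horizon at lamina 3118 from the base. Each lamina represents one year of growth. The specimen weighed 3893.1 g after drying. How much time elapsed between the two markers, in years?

127 years

The two markers are separated by 3118 − 2991 = 127 laminae.
That is 127 years at one lamina per year.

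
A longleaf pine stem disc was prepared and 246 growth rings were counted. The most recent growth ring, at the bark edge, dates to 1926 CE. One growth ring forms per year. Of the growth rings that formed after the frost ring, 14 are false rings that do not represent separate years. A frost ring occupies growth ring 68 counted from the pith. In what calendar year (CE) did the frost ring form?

The frost ring sits at growth ring 68 from the pith, so 246 − 68 = 178 growth rings formed after it.
Removing the 14 false growth rings leaves 178 − 14 = 164 true growth rings beyond the frost ring.
1926 − 164 = 1762 CE.

1762 CE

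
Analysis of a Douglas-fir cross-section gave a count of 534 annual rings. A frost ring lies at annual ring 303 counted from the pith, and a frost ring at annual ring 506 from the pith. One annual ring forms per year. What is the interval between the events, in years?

506 − 303 = 203 annual rings lie between the two events.
At one annual ring per year, 203 years elapsed between them.

203 years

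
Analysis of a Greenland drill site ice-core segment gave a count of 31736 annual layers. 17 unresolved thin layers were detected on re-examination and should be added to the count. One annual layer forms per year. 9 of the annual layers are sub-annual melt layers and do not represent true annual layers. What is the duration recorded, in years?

31744 yr

After corrections the count is 31736 − 9 + 17 = 31744 annual layers.
One annual layer per year makes the duration 31744 years.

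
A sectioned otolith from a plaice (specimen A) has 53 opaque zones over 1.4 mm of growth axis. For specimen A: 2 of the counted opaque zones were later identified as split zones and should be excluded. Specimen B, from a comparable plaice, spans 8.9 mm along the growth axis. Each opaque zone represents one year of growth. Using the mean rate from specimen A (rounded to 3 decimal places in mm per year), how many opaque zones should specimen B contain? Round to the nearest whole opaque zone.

Specimen A: true opaque zone count = 53 − 2 = 51.
A: Mean rate = 1.4 mm / 51 years ≈ 0.027 mm/yr.
Specimen B: 8.9 mm / 0.027 mm per year = 329.63 years ≈ 330 opaque zones.

330 opaque zones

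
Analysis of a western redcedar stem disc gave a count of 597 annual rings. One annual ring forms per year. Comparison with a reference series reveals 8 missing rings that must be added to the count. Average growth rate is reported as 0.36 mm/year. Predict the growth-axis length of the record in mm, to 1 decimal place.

Correcting the raw count gives 597 + 8 = 605 true annual rings.
605 years at 0.36 mm/year gives 0.36 × 605 = 217.8 mm.

217.8 mm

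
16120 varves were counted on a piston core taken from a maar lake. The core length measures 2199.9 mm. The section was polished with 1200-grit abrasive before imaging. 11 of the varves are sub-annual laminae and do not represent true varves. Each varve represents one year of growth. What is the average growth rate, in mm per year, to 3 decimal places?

0.137 mm per year

Adjusted count: 16120 − 11 = 16109 varves.
2199.9 mm over 16109 years gives 2199.9 / 16109 ≈ 0.137 mm per year.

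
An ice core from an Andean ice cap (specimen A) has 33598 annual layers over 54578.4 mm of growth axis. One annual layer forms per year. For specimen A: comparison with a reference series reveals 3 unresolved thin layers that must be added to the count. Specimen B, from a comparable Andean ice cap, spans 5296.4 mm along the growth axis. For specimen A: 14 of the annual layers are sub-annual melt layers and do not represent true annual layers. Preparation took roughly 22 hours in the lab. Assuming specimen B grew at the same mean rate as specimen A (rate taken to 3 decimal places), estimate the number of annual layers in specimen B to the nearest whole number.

Specimen A: after corrections the count is 33598 − 14 + 3 = 33587 annual layers.
A: Mean rate = 54578.4 mm / 33587 years ≈ 1.625 mm/yr.
Specimen B: 5296.4 mm / 1.625 mm per year = 3259.32 years ≈ 3259 annual layers.

3259 annual layers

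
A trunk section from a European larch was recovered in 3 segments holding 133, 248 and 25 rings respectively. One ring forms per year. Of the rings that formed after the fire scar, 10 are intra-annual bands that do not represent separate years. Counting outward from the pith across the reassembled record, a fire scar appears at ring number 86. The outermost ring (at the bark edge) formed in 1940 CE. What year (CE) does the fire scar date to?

Total rings = 133 + 248 + 25 = 406.
Between ring 86 and the bark edge there are 406 − 86 = 320 rings.
Excluding 10 false rings: 320 − 10 = 310.
Counting back 310 years from 1940 CE places the fire scar in 1940 − 310 = 1630 CE.

1630 CE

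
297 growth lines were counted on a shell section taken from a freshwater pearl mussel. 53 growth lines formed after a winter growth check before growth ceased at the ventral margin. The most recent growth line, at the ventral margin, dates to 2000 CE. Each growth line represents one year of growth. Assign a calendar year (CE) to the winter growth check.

1947 CE

53 growth lines post-date the winter growth check.
The growth line at the ventral margin is 2000 CE, so the winter growth check dates to 2000 − 53 = 1947 CE.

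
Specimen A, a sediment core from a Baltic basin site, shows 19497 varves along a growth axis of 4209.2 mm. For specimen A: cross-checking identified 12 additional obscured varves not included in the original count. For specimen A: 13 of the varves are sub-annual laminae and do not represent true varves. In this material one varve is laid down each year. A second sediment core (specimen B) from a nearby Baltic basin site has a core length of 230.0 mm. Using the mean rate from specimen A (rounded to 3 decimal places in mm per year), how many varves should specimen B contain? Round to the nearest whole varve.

Specimen A: correcting the raw count gives 19497 − 13 + 12 = 19496 true varves.
A: Mean rate = 4209.2 mm / 19496 years ≈ 0.216 mm/yr.
B spans 230.0 / 0.216 = 1064.81 years ≈ 1065 varves.

1065 varves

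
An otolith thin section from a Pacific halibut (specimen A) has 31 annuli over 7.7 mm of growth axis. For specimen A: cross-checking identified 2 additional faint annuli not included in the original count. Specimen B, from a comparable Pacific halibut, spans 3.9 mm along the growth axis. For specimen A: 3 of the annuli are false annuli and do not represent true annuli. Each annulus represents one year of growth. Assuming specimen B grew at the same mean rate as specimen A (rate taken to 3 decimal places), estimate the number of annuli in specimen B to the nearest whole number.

Specimen A: correcting the raw count gives 31 − 3 + 2 = 30 true annuli.
A: Extension rate ≈ 7.7 / 30 = 0.257 mm per year.
For B, 3.9 / 0.257 = 15.18 years ≈ 15 annuli.

15 annuli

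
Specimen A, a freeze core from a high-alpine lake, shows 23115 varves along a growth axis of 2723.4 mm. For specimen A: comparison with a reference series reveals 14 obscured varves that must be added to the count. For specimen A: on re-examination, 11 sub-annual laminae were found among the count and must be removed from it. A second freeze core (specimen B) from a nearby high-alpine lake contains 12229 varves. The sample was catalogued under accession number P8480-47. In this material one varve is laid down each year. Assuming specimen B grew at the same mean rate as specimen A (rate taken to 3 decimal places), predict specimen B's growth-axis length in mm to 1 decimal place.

Specimen A: correcting the raw count gives 23115 − 11 + 14 = 23118 true varves.
A: 2723.4 mm over 23118 years gives 2723.4 / 23118 ≈ 0.118 mm/yr.
B's length ≈ 0.118 × 12229 = 1443.0 mm.

1443.0 mm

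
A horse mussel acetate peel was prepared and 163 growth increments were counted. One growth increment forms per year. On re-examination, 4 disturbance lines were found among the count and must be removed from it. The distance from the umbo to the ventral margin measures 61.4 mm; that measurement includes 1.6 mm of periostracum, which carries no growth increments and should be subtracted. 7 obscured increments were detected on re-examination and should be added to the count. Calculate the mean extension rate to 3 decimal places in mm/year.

Correcting the raw count gives 163 − 4 + 7 = 166 true growth increments.
Removing the 1.6 mm offcut leaves 61.4 − 1.6 = 59.8 mm.
59.8 mm over 166 years gives 59.8 / 166 ≈ 0.360 mm/year.

0.360 mm/year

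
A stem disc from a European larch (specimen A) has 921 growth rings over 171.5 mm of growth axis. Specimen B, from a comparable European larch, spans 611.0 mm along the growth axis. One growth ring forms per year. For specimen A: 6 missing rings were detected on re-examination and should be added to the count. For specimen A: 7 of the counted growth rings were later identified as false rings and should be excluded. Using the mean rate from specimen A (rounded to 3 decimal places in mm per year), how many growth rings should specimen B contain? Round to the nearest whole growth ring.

Specimen A: true growth ring count = 921 − 7 + 6 = 920.
A: Extension rate ≈ 171.5 / 920 = 0.186 mm/yr.
B spans 611.0 / 0.186 = 3284.95 years ≈ 3285 growth rings.

3285 growth rings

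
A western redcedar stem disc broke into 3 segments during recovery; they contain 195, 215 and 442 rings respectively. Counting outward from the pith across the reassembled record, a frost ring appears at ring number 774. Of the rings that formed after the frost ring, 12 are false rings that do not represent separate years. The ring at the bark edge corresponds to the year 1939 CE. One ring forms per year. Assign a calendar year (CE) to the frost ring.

1873 CE

Total rings = 195 + 215 + 442 = 852.
The frost ring sits at ring 774 from the pith, so 852 − 774 = 78 rings formed after it.
Removing the 12 false rings leaves 78 − 12 = 66 true rings beyond the frost ring.
1939 − 66 = 1873 CE.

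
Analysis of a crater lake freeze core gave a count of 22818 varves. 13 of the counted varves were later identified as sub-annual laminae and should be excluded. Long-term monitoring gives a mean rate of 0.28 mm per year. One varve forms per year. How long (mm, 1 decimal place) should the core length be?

After corrections the count is 22818 − 13 = 22805 varves.
22805 years at 0.28 mm/year gives 0.28 × 22805 = 6385.4 mm.

6385.4 mm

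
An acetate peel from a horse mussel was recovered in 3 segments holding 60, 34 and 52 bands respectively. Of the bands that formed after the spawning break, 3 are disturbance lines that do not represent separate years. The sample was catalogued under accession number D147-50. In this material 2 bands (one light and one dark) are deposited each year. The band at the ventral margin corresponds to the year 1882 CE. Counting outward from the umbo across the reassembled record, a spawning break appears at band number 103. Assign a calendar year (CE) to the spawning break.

Total bands = 60 + 34 + 52 = 146.
Between band 103 and the ventral margin there are 146 − 103 = 43 bands.
Removing the 3 false bands leaves 43 − 3 = 40 true bands beyond the spawning break.
With 2 bands per year, 40 / 2 = 20 years.
1882 − 20 = 1862 CE.

1862 CE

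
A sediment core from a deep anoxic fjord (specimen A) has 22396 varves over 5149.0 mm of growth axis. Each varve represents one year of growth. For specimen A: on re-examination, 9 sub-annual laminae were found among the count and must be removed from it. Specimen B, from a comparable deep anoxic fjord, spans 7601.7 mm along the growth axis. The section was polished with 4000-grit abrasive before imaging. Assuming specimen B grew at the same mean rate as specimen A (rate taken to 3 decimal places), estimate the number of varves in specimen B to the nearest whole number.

Specimen A: true varve count = 22396 − 9 = 22387.
A: Extension rate ≈ 5149.0 / 22387 = 0.230 mm/year.
B spans 7601.7 / 0.230 = 33050.87 years ≈ 33051 varves.

33051 varves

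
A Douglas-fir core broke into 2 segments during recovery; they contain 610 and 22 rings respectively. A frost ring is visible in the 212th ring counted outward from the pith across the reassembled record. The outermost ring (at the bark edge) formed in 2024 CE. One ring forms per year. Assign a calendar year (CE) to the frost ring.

Total rings = 610 + 22 = 632.
The frost ring sits at ring 212 from the pith, so 632 − 212 = 420 rings formed after it.
The ring at the bark edge is 2024 CE, so the frost ring dates to 2024 − 420 = 1604 CE.

1604 CE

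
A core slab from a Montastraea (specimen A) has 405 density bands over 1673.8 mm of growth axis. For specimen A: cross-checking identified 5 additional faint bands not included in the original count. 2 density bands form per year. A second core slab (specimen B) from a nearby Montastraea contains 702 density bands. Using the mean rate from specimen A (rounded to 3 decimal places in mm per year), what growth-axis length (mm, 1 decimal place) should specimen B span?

Specimen A: after corrections the count is 405 + 5 = 410 density bands.
Specimen A: dividing by 2 density bands per year: 410 / 2 = 205 years.
A: Extension rate ≈ 1673.8 / 205 = 8.165 mm per year.
Specimen B: dividing by 2 density bands per year: 702 / 2 = 351 years. Length of B = 8.165 × 351 = 2865.9 mm.

2865.9 mm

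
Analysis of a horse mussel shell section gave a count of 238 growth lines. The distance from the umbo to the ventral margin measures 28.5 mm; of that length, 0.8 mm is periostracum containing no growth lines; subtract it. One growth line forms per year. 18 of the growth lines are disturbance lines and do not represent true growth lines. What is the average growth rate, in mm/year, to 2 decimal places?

0.13 mm/year

After corrections the count is 238 − 18 = 220 growth lines.
Net length = 28.5 − 0.8 = 27.7 mm.
Extension rate ≈ 27.7 / 220 = 0.13 mm/year.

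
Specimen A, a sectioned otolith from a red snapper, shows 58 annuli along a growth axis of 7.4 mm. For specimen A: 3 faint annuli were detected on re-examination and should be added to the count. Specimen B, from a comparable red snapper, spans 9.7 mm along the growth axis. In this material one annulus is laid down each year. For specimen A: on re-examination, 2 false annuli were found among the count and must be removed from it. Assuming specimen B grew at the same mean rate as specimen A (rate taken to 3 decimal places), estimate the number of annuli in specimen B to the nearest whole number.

78 annuli

Specimen A: correcting the raw count gives 58 − 2 + 3 = 59 true annuli.
A: Extension rate ≈ 7.4 / 59 = 0.125 mm/year.
For B, 9.7 / 0.125 = 77.60 years ≈ 78 annuli.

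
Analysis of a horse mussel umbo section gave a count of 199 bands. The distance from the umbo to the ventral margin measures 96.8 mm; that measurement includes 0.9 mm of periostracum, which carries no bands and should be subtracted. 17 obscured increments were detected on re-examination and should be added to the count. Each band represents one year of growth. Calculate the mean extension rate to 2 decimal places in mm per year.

0.44 mm per year

Correcting the raw count gives 199 + 17 = 216 true bands.
The growth record spans 96.8 − 0.9 = 95.9 mm.
95.9 mm over 216 years gives 95.9 / 216 ≈ 0.44 mm per year.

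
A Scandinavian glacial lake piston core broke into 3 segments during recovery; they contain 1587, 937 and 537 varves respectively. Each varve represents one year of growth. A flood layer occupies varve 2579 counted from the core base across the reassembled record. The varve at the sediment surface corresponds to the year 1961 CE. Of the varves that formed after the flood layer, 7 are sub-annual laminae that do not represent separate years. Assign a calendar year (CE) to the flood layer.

Total varves = 1587 + 937 + 537 = 3061.
Between varve 2579 and the sediment surface there are 3061 − 2579 = 482 varves.
Removing the 7 false varves leaves 482 − 7 = 475 true varves beyond the flood layer.
The varve at the sediment surface is 1961 CE, so the flood layer dates to 1961 − 475 = 1486 CE.

1486 CE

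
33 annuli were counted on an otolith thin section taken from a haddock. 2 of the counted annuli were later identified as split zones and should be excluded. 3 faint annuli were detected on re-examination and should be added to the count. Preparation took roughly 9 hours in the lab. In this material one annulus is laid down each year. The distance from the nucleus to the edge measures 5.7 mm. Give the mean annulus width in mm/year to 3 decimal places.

0.168 mm/year

After corrections the count is 33 − 2 + 3 = 34 annuli.
Mean rate = 5.7 mm / 34 years ≈ 0.168 mm/year.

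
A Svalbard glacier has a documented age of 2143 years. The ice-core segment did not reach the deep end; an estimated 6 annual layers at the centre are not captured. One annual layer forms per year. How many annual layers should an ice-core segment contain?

2137 annual layers

One annual layer per year gives 2143 annual layers over 2143 years.
Subtracting the 6 annual layers not captured gives 2143 − 6 = 2137 annual layers in the record.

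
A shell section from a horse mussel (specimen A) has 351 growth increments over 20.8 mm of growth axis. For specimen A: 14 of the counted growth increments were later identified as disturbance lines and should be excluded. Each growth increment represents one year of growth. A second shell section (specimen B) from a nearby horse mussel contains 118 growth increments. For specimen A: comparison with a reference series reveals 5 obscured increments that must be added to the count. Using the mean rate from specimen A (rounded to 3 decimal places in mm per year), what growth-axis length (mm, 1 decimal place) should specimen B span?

Specimen A: correcting the raw count gives 351 − 14 + 5 = 342 true growth increments.
A: Extension rate ≈ 20.8 / 342 = 0.061 mm/yr.
For B, 0.061 mm/year × 118 years = 7.2 mm.

7.2 mm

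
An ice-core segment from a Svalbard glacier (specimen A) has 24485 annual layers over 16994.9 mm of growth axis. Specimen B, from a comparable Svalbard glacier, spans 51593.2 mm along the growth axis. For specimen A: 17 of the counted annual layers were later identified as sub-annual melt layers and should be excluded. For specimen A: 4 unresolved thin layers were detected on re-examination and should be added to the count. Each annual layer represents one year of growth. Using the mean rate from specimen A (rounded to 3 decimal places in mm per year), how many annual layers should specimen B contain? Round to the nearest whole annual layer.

74342 annual layers

Specimen A: true annual layer count = 24485 − 17 + 4 = 24472.
A: 16994.9 mm over 24472 years gives 16994.9 / 24472 ≈ 0.694 mm/yr.
Specimen B: 51593.2 mm / 0.694 mm per year = 74341.79 years ≈ 74342 annual layers.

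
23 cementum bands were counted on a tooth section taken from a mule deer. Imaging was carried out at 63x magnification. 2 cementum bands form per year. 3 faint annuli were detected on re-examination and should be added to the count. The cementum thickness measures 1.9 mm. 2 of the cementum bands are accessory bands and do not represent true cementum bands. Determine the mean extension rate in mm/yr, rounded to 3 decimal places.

After corrections the count is 23 − 2 + 3 = 24 cementum bands.
24 cementum bands at 2 per year is 24 / 2 = 12 years.
Extension rate ≈ 1.9 / 12 = 0.158 mm/yr.

0.158 mm/yr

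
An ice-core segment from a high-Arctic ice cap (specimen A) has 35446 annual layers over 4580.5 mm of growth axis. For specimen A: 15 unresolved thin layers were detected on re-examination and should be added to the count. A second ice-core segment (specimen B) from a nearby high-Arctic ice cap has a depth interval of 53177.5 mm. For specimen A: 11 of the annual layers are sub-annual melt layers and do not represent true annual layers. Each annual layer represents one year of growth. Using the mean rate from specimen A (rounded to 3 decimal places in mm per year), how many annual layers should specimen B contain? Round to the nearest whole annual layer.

Specimen A: correcting the raw count gives 35446 − 11 + 15 = 35450 true annual layers.
A: Mean rate = 4580.5 mm / 35450 years ≈ 0.129 mm/year.
For B, 53177.5 / 0.129 = 412228.68 years ≈ 412229 annual layers.

412229 annual layers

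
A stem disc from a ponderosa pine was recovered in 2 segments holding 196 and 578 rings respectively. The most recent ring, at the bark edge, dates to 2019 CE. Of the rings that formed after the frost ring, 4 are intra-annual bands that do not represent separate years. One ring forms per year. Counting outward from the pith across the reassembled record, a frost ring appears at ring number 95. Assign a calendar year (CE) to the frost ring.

Total rings = 196 + 578 = 774.
Between ring 95 and the bark edge there are 774 − 95 = 679 rings.
679 − 4 false = 675 true rings after the frost ring.
2019 − 675 = 1344 CE.

1344 CE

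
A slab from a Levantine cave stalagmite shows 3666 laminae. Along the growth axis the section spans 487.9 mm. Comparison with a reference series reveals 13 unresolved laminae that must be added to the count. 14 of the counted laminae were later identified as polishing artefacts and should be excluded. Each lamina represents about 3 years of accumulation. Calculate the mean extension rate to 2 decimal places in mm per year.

Adjusted count: 3666 − 14 + 13 = 3665 laminae.
Multiplying by 3 years per lamina: 3665 × 3 = 10995 years.
487.9 mm over 10995 years gives 487.9 / 10995 ≈ 0.04 mm per year.

0.04 mm per year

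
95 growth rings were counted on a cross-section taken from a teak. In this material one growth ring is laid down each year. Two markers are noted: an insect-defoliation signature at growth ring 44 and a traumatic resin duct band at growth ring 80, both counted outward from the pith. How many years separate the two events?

36 years

80 − 44 = 36 growth rings lie between the two events.
That is 36 years at one growth ring per year.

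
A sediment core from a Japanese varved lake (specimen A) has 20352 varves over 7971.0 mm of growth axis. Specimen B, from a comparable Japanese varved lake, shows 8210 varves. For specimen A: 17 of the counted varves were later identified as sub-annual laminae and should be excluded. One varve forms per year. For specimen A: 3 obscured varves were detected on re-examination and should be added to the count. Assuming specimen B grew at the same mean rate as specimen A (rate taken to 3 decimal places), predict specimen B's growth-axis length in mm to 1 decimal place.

Specimen A: after corrections the count is 20352 − 17 + 3 = 20338 varves.
A: 7971.0 mm over 20338 years gives 7971.0 / 20338 ≈ 0.392 mm/year.
B's length ≈ 0.392 × 8210 = 3218.3 mm.

3218.3 mm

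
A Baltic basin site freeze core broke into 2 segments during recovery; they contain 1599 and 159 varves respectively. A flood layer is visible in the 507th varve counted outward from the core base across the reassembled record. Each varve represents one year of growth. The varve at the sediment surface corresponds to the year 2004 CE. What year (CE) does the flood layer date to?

753 CE

Total varves = 1599 + 159 = 1758.
Between varve 507 and the sediment surface there are 1758 − 507 = 1251 varves.
Counting back 1251 years from 2004 CE places the flood layer in 2004 − 1251 = 753 CE.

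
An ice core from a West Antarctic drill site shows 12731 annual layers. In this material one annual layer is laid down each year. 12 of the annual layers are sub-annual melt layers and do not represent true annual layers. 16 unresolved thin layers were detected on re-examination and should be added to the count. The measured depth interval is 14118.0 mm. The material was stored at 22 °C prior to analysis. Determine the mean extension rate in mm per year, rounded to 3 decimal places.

Adjusted count: 12731 − 12 + 16 = 12735 annual layers.
14118.0 mm over 12735 years gives 14118.0 / 12735 ≈ 1.109 mm per year.

1.109 mm per year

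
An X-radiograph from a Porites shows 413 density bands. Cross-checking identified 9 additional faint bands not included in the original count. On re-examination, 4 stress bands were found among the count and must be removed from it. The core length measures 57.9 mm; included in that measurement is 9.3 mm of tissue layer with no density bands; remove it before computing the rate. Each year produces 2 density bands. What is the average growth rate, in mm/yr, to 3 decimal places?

0.233 mm/yr

True density band count = 413 − 4 + 9 = 418.
Dividing by 2 density bands per year: 418 / 2 = 209 years.
Net length = 57.9 − 9.3 = 48.6 mm.
Mean rate = 48.6 mm / 209 years ≈ 0.233 mm/yr.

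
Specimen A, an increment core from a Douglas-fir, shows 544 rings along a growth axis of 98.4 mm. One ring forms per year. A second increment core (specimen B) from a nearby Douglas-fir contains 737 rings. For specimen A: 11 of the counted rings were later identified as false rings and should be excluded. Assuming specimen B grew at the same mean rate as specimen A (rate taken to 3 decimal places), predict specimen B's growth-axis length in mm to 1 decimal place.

136.3 mm

Specimen A: correcting the raw count gives 544 − 11 = 533 true rings.
A: Mean rate = 98.4 mm / 533 years ≈ 0.185 mm/yr.
For B, 0.185 mm/year × 737 years = 136.3 mm.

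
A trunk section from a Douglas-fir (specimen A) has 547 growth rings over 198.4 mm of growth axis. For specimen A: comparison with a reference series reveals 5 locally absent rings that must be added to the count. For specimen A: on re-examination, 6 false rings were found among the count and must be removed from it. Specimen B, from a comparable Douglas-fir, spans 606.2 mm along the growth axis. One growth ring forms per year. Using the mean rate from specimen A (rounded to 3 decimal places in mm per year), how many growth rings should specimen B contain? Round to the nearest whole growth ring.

Specimen A: correcting the raw count gives 547 − 6 + 5 = 546 true growth rings.
A: Extension rate ≈ 198.4 / 546 = 0.363 mm/year.
B spans 606.2 / 0.363 = 1669.97 years ≈ 1670 growth rings.

1670 growth rings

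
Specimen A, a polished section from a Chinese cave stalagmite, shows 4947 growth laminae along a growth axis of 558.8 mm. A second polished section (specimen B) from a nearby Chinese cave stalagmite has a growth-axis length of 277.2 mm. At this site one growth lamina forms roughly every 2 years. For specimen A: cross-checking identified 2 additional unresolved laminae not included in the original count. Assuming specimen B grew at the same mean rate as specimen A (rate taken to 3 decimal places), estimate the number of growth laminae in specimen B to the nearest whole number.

2475 growth laminae

Specimen A: correcting the raw count gives 4947 + 2 = 4949 true growth laminae.
Specimen A: at 2 years per growth lamina, 4949 × 2 = 9898 years.
A: Extension rate ≈ 558.8 / 9898 = 0.056 mm/year.
Specimen B: 277.2 mm / 0.056 mm per year = 4950.00 years; at 2 years per growth lamina that is 4950.00 / 2 ≈ 2475 growth laminae.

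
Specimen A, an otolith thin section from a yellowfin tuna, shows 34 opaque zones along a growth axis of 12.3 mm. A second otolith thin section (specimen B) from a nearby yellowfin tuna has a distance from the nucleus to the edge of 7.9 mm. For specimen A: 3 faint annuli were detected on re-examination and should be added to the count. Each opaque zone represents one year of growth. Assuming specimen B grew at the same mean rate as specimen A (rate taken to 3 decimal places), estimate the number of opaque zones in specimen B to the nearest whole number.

Specimen A: correcting the raw count gives 34 + 3 = 37 true opaque zones.
A: Extension rate ≈ 12.3 / 37 = 0.332 mm/yr.
B spans 7.9 / 0.332 = 23.80 years ≈ 24 opaque zones.

24 opaque zones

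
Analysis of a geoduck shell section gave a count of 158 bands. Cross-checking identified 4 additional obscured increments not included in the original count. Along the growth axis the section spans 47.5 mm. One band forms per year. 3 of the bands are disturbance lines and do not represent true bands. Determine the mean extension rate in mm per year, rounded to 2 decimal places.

0.30 mm per year

True band count = 158 − 3 + 4 = 159.
Mean rate = 47.5 mm / 159 years ≈ 0.30 mm per year.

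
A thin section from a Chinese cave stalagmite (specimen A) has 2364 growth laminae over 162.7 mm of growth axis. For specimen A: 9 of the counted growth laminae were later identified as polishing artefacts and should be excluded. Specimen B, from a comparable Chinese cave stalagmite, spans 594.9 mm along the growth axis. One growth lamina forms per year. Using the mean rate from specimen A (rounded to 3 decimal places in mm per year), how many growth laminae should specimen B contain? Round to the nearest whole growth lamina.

8622 growth laminae

Specimen A: after corrections the count is 2364 − 9 = 2355 growth laminae.
A: Extension rate ≈ 162.7 / 2355 = 0.069 mm per year.
Specimen B: 594.9 mm / 0.069 mm per year = 8621.74 years ≈ 8622 growth laminae.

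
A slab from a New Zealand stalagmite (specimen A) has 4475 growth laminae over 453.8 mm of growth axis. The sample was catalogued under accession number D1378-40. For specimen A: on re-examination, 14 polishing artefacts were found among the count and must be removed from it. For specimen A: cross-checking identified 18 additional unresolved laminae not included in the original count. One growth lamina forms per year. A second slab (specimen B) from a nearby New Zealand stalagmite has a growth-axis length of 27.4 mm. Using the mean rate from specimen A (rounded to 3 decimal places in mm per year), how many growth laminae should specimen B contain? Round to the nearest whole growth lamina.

Specimen A: correcting the raw count gives 4475 − 14 + 18 = 4479 true growth laminae.
A: Mean rate = 453.8 mm / 4479 years ≈ 0.101 mm per year.
For B, 27.4 / 0.101 = 271.29 years ≈ 271 growth laminae.

271 growth laminae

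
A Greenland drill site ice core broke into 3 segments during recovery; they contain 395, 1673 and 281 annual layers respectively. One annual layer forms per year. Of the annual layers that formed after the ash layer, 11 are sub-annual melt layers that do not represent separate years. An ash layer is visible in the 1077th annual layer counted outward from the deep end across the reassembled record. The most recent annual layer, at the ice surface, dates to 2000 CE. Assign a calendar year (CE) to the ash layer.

739 CE

Total annual layers = 395 + 1673 + 281 = 2349.
2349 − 1077 = 1272 annual layers lie beyond the ash layer toward the ice surface.
1272 − 11 false = 1261 true annual layers after the ash layer.
2000 − 1261 = 739 CE.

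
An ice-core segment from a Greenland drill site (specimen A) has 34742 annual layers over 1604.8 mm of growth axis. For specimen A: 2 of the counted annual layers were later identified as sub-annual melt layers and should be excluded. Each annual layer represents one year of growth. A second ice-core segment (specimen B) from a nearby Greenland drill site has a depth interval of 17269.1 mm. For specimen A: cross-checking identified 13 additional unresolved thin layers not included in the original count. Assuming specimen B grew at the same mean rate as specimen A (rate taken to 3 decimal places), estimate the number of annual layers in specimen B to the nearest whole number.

Specimen A: true annual layer count = 34742 − 2 + 13 = 34753.
A: Extension rate ≈ 1604.8 / 34753 = 0.046 mm/yr.
B spans 17269.1 / 0.046 = 375415.22 years ≈ 375415 annual layers.

375415 annual layers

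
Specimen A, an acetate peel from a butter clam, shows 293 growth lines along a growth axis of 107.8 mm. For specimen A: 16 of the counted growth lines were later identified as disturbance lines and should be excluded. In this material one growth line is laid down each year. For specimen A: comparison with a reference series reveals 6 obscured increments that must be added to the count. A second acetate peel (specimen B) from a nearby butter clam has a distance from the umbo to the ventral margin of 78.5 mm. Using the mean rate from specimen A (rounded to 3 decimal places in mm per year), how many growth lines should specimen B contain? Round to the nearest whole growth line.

Specimen A: adjusted count: 293 − 16 + 6 = 283 growth lines.
A: 107.8 mm over 283 years gives 107.8 / 283 ≈ 0.381 mm per year.
For B, 78.5 / 0.381 = 206.04 years ≈ 206 growth lines.

206 growth lines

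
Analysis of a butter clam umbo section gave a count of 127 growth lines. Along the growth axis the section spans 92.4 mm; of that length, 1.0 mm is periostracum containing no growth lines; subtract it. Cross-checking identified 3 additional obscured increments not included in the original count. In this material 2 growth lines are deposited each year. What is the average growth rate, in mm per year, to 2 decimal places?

After corrections the count is 127 + 3 = 130 growth lines.
With 2 growth lines per year, 130 / 2 = 65 years.
The growth record spans 92.4 − 1.0 = 91.4 mm.
91.4 mm over 65 years gives 91.4 / 65 ≈ 1.41 mm per year.

1.41 mm per year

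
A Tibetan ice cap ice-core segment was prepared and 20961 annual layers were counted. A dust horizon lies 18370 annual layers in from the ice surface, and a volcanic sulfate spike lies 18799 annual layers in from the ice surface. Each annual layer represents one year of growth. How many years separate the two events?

429 years

Separation: 18799 − 18370 = 429 annual layers.
One annual layer per year makes the interval 429 years.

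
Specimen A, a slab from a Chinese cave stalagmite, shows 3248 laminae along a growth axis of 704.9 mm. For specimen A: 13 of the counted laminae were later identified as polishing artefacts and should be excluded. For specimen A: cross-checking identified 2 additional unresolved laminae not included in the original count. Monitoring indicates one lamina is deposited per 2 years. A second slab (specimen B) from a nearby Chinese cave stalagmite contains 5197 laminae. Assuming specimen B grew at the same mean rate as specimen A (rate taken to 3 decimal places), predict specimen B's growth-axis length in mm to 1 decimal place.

Specimen A: after corrections the count is 3248 − 13 + 2 = 3237 laminae.
Specimen A: multiplying by 2 years per lamina: 3237 × 2 = 6474 years.
A: Extension rate ≈ 704.9 / 6474 = 0.109 mm/yr.
Specimen B: 5197 laminae at 2 years each span 5197 × 2 = 10394 years. Length of B = 0.109 × 10394 = 1132.9 mm.

1132.9 mm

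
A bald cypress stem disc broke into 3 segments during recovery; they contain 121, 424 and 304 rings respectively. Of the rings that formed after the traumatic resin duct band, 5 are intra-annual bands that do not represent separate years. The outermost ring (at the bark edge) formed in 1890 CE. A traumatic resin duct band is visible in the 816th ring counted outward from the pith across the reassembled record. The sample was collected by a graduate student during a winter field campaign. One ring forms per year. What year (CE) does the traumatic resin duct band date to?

Total rings = 121 + 424 + 304 = 849.
849 − 816 = 33 rings lie beyond the traumatic resin duct band toward the bark edge.
Excluding 5 false rings: 33 − 5 = 28.
The ring at the bark edge is 1890 CE, so the traumatic resin duct band dates to 1890 − 28 = 1862 CE.

1862 CE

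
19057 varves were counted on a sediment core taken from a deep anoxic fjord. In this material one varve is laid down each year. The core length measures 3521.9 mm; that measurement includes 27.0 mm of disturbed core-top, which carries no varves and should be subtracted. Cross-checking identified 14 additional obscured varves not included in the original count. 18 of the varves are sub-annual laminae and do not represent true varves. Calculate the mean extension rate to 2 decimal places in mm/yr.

Correcting the raw count gives 19057 − 18 + 14 = 19053 true varves.
Removing the 27.0 mm offcut leaves 3521.9 − 27.0 = 3494.9 mm.
3494.9 mm over 19053 years gives 3494.9 / 19053 ≈ 0.18 mm/yr.

0.18 mm/yr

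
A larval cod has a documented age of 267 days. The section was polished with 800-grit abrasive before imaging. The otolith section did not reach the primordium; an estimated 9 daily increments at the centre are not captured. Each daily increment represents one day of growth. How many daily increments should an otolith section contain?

258 daily increments

At one daily increment per day, 267 days correspond to 267 daily increments.
267 − 9 missed = 258 daily increments expected in the prepared section.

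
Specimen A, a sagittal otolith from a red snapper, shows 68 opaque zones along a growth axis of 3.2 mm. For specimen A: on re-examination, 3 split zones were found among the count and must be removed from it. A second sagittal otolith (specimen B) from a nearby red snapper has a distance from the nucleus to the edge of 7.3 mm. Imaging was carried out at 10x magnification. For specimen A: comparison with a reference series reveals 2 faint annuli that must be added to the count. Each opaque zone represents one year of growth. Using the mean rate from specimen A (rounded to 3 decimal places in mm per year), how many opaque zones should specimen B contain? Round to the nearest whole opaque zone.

Specimen A: after corrections the count is 68 − 3 + 2 = 67 opaque zones.
A: Mean rate = 3.2 mm / 67 years ≈ 0.048 mm/year.
B spans 7.3 / 0.048 = 152.08 years ≈ 152 opaque zones.

152 opaque zones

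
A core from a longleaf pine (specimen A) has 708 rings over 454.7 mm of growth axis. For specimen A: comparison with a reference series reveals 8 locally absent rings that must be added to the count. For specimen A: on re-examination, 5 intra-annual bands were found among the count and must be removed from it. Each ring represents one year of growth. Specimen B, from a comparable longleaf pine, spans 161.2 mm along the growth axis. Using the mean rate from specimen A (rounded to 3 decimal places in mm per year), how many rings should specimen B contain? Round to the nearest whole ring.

252 rings

Specimen A: correcting the raw count gives 708 − 5 + 8 = 711 true rings.
A: 454.7 mm over 711 years gives 454.7 / 711 ≈ 0.640 mm per year.
For B, 161.2 / 0.640 = 251.87 years ≈ 252 rings.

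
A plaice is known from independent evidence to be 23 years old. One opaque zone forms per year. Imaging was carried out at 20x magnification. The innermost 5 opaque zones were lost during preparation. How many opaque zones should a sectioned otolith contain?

Expected opaque zones over 23 years: 23.
Less the 5 uncaptured opaque zones: 23 − 5 = 18.

18 opaque zones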